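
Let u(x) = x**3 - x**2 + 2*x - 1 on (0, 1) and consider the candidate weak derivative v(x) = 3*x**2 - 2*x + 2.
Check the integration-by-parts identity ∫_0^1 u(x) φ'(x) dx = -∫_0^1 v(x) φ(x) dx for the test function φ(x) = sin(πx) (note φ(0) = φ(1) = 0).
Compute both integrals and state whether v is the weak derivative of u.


LHS = -5/π + 12/π^3, RHS = -5/π + 12/π^3. Yes, v = u' weakly.

u(x) = x**3 - x**2 + 2*x - 1, classical derivative u'(x) = 3*x**2 - 2*x + 2.
φ(x) = sin(πx), so φ'(x) = π*cos(π*x).
Note φ(0) = φ(1) = 0, so the boundary term u·φ vanishes.
LHS = ∫_0^1 u(x) φ'(x) dx = ∫_0^1 (π*x^3*cos(π*x) - π*x^2*cos(π*x) + 2*π*x*cos(π*x) - π*cos(π*x)) dx. Term by term:
  ∫_0^1 -π*cos(π*x) dx = 0;  ∫_0^1 π*x^3*cos(π*x) dx = -3/π + 12/π^3;  ∫_0^1 -π*x^2*cos(π*x) dx = 2/π;
  ∫_0^1 2*π*x*cos(π*x) dx = -4/π.
Sum: 0 + -3/π + 12/π^3 + 2/π − 4/π = -5/π + 12/π^3.
So LHS = -5/π + 12/π^3.
∫_0^1 v(x) φ(x) dx = ∫_0^1 (3*x^2*sin(π*x) - 2*x*sin(π*x) + 2*sin(π*x)) dx. Term by term:
  ∫_0^1 2*sin(π*x) dx = 4/π;  ∫_0^1 -2*x*sin(π*x) dx = -2/π;  ∫_0^1 3*x^2*sin(π*x) dx = -12/π^3 + 3/π.
Sum: 4/π − 2/π + -12/π^3 + 3/π = -12/π^3 + 5/π.
So RHS = -∫_0^1 v(x) φ(x) dx = -5/π + 12/π^3.
LHS = RHS, so the identity holds for this test φ.
Moreover u is smooth here and v(x) = u'(x) = 3*x**2 - 2*x + 2 pointwise, so the identity holds for every test function. Hence v is the weak derivative of u.


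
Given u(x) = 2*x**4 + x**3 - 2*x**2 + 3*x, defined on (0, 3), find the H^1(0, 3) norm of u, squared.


||u||_{H^1}^2 = 490041/14

The H^1 norm (squared) on an interval (0, L) is
  ||u||_{H^1}^2 = ∫_0^L u(x)^2 dx + ∫_0^L u'(x)^2 dx.
Compute u'(x) = 8*x**3 + 3*x**2 - 4*x + 3.
Then u(x)^2 = 4*x**8 + 4*x**7 - 7*x**6 + 8*x**5 + 10*x**4 - 12*x**3 + 9*x**2 and u'(x)^2 = 64*x**6 + 48*x**5 - 55*x**4 + 24*x**3 + 34*x**2 - 24*x + 9.
Integrate each monomial from 0 to 3 using ∫_0^3 c·x^n dx = c·3^(n+1)/(n+1):
  ∫_0^3 u(x)^2 dx = ∫_0^3 (4*x^8 + 4*x^7 - 7*x^6 + 8*x^5 + 10*x^4 - 12*x^3 + 9*x^2) dx. Term by term:
    ∫_0^3 4*x^8 dx = 8748;  ∫_0^3 4*x^7 dx = 6561/2;  ∫_0^3 -7*x^6 dx = -2187;
    ∫_0^3 8*x^5 dx = 972;  ∫_0^3 10*x^4 dx = 486;  ∫_0^3 -12*x^3 dx = -243;
    ∫_0^3 9*x^2 dx = 81.
  Sum: 8748 + 6561/2 − 2187 + 972 + 486 − 243 + 81 = 22275/2.
  ∫_0^3 u'(x)^2 dx = ∫_0^3 (64*x^6 + 48*x^5 - 55*x^4 + 24*x^3 + 34*x^2 - 24*x + 9) dx. Term by term:
    ∫_0^3 64*x^6 dx = 139968/7;  ∫_0^3 48*x^5 dx = 5832;  ∫_0^3 -55*x^4 dx = -2673;
    ∫_0^3 24*x^3 dx = 486;  ∫_0^3 34*x^2 dx = 306;  ∫_0^3 -24*x dx = -108;
    ∫_0^3 9 dx = 27.
  Sum: 139968/7 + 5832 − 2673 + 486 + 306 − 108 + 27 = 167058/7.
Adding: ||u||_{H^1}^2 = 22275/2 + 167058/7 = 490041/14.


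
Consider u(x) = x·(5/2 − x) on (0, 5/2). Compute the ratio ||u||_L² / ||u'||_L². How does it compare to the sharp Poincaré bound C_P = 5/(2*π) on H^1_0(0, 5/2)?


||u||_L² / ||u'||_L² = sqrt(10)/4 < C_P = 5/(2*π).

u(x) = x·(5/2 − x), so u'(x) = 5/2 - 2*x.
u(x) = x·(5/2 − x) vanishes at x = 0 and x = 5/2, so u ∈ H^1_0(0, 5/2). Differentiate via the product rule and integrate the resulting polynomials term by term.
  ∫_0^5/2 u² dx = ∫_0^5/2 (x^4 - 5*x^3 + 25*x^2/4) dx. Term by term:
    ∫_0^5/2 x^4 dx = 625/32;  ∫_0^5/2 -5*x^3 dx = -3125/64;  ∫_0^5/2 25*x^2/4 dx = 3125/96.
  Sum: 625/32 − 3125/64 + 3125/96 = 625/192.
  ∫_0^5/2 (u')² dx = ∫_0^5/2 (4*x^2 - 10*x + 25/4) dx. Term by term:
    ∫_0^5/2 4*x^2 dx = 125/6;  ∫_0^5/2 -10*x dx = -125/4;  ∫_0^5/2 25/4 dx = 125/8.
  Sum: 125/6 − 125/4 + 125/8 = 125/24.
∫_0^5/2 u² dx = 625/192, so ||u||_L² = 25*sqrt(3)/24.
∫_0^5/2 (u')² dx = 125/24, so ||u'||_L² = 5*sqrt(30)/12.
Ratio ||u||_L² / ||u'||_L² = sqrt(10)/4.
Sharp Poincaré constant on H^1_0(0, 5/2) is C_P = L/π = 5/(2*π), achieved by sin(2*π/5·x).
A polynomial bump cannot attain the sharp Poincaré constant (only the first sine eigenfunction does), so the ratio is strictly less than C_P, consistent with ||u||_L² ≤ C_P ||u'||_L².


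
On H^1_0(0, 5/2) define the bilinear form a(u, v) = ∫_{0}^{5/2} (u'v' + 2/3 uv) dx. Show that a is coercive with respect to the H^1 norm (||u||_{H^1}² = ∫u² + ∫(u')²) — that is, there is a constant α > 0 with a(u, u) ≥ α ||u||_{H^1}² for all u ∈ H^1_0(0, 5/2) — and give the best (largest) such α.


α = 2*(25 + 6*π^2)/(3*(25 + 4*π^2))

Coercivity of a(·,·) on H^1_0(0, 5/2) means a(u, u) ≥ α ||u||_{H^1}² for every u ∈ H^1_0.
The interval has length L = 5/2, and Poincaré/coercivity depend only on L. Here a(u, u) = ∫(u')² + (2/3)·∫u².
Here 0 < c = 2/3 < 1. The condition a(u,u) ≥ α||u||_{H^1}² reads (1−α)∫(u')² ≥ (α−c)∫u². Any admissible α is ≤ 1 (rapidly oscillating u have ∫u²/∫(u')² → 0), and α = 1 would force 0 ≥ (1−c)∫u², impossible since c < 1; so 1−α > 0. By the sharp Poincaré inequality on H^1_0 of an interval of length L, ∫(u')² ≥ (π/L)²∫u² with equality for the first sine mode sin(π(x−x₀)/L) (x₀ the left endpoint), so the inequality holds for all u iff (1−α)(π/L)² ≥ α − c, i.e. α ≤ ((π/L)² + c)/((π/L)² + 1) = (1 + c(L/π)²)/(1 + (L/π)²). With (π/L)² = 4*π^2/25 and c = 2/3, the largest admissible constant is α = ((π/L)² + c)/((π/L)² + 1).
Simplifying, α = 2*(25 + 6*π^2)/(3*(25 + 4*π^2)).


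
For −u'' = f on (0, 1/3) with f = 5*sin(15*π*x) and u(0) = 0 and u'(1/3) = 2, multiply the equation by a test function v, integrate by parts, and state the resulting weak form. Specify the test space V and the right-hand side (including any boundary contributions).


V = {v ∈ H^1(0, 1/3) : v(0) = 0} (test functions vanish at x = 0 where u is specified); weak form: ∫_0^1/3 u'v' dx = ∫_0^1/3 (5*sin(15*π*x)) v dx + 2·v(1/3) for all v ∈ V.

Multiply both sides by a test function v and integrate from 0 to 1/3:
  ∫_0^1/3 −u''(x) v(x) dx = ∫_0^1/3 f(x) v(x) dx.
Integrate the LHS by parts once:
  ∫_0^1/3 −u'' v dx = −[u'(x) v(x)]_0^1/3 + ∫_0^1/3 u'(x) v'(x) dx.
Thus ∫_0^1/3 u'(x) v'(x) dx = ∫_0^1/3 f(x) v(x) dx + [u'(x) v(x)]_0^1/3.
Choose V so that boundary terms are either known or forced to vanish.
Mixed BC: u(0) = 0 (Dirichlet) and u'(1/3) = 2 (Neumann). Define V = {v ∈ H^1(0, 1/3) : v(0) = 0}. Then [u' v]_0^1/3 = u'(1/3)·v(1/3) − u'(0)·0 = 2·v(1/3).
Weak formulation: find u (satisfying any essential BC) such that ∫_0^1/3 u'(x) v'(x) dx = ∫_0^1/3 f v dx + 2·v(1/3) for all v ∈ V (Dirichlet at 0 absorbed into V; Neumann datum at x = 1/3 contributes the boundary term).
Substituting f(x) = 5*sin(15*π*x), the right-hand side is ∫_0^1/3 (5*sin(15*π*x)) v dx + 2·v(1/3).


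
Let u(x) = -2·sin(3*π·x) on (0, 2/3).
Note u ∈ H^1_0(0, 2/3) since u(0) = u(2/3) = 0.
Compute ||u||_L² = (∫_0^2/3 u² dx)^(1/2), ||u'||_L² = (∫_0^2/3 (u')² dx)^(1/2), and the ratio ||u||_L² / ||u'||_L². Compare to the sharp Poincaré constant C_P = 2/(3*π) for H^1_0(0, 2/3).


||u||_L² / ||u'||_L² = 1/(3*π) < C_P = 2/(3*π).

u(x) = -2·sin(3*π·x), so u'(x) = -6*π*cos(3*π*x).
Writing u(x) = A·sin(kπx/L) with A = -2 and k = 2, use ∫_0^L sin²(kπx/L) dx = L/2 and ∫_0^L cos²(kπx/L) dx = L/2.
u² = 4·sin²(3*π·x) and (u')² = 36*π^2·cos²(3*π·x), and each of sin², cos² integrates to L/2 = 1/3 over (0, 2/3).
∫_0^2/3 u² dx = 4/3, so ||u||_L² = 2*sqrt(3)/3.
∫_0^2/3 (u')² dx = 12*π^2, so ||u'||_L² = 2*sqrt(3)*π.
Ratio ||u||_L² / ||u'||_L² = 1/(3*π).
Sharp Poincaré constant on H^1_0(0, 2/3) is C_P = L/π = 2/(3*π), achieved by sin(3*π/2·x).
This is the k = 2 harmonic; the ratio L/(kπ) is strictly less than C_P = L/π, consistent with the sharp inequality ||u||_L² ≤ C_P ||u'||_L².


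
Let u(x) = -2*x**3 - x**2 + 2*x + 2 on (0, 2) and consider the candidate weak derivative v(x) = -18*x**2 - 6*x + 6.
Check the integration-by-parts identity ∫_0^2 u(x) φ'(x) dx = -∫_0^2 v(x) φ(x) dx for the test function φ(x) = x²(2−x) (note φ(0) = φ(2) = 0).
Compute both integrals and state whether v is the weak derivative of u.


LHS = 40/3, RHS = 40. No, v is not the weak derivative of u.

u(x) = -2*x**3 - x**2 + 2*x + 2, classical derivative u'(x) = -6*x**2 - 2*x + 2.
φ(x) = x²(2−x), so φ'(x) = x*(4 - 3*x).
Note φ(0) = φ(2) = 0, so the boundary term u·φ vanishes.
LHS = ∫_0^2 u(x) φ'(x) dx = ∫_0^2 (6*x^5 - 5*x^4 - 10*x^3 + 2*x^2 + 8*x) dx. Term by term:
  ∫_0^2 6*x^5 dx = 64;  ∫_0^2 -5*x^4 dx = -32;  ∫_0^2 -10*x^3 dx = -40;
  ∫_0^2 2*x^2 dx = 16/3;  ∫_0^2 8*x dx = 16.
Sum: 64 − 32 − 40 + 16/3 + 16 = 40/3.
So LHS = 40/3.
∫_0^2 v(x) φ(x) dx = ∫_0^2 (18*x^5 - 30*x^4 - 18*x^3 + 12*x^2) dx. Term by term:
  ∫_0^2 18*x^5 dx = 192;  ∫_0^2 -30*x^4 dx = -192;  ∫_0^2 -18*x^3 dx = -72;
  ∫_0^2 12*x^2 dx = 32.
Sum: 192 − 192 − 72 + 32 = -40.
So RHS = -∫_0^2 v(x) φ(x) dx = 40.
LHS − RHS = -80/3 ≠ 0, so the identity fails.
(For a valid weak derivative the identity must hold for EVERY test function, in particular this one. The failure shows v is NOT the weak derivative of u.)
Correct weak derivative would be u'(x) = -6*x**2 - 2*x + 2.


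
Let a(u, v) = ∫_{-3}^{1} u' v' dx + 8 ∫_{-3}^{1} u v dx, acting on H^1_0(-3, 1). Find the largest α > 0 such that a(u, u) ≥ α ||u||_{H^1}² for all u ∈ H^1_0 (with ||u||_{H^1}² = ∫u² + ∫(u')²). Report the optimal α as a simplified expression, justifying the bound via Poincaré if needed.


α = 1

Coercivity of a(·,·) on H^1_0(-3, 1) means a(u, u) ≥ α ||u||_{H^1}² for every u ∈ H^1_0.
The interval has length L = 4, and Poincaré/coercivity depend only on L. Here a(u, u) = ∫(u')² + (8)·∫u².
Here c = 8 ≥ 1, so a(u,u) = ∫(u')² + c∫u² ≥ ∫(u')² + ∫u² = ||u||_{H^1}², i.e. α = 1 works. No larger α is possible: a(u,u) ≥ α||u||_{H^1}² means (1−α)∫(u')² ≥ (α−c)∫u², and for the modes u_n = sin(nπ(x−x₀)/L) (x₀ the left endpoint) one has ∫u_n²/∫(u_n')² = (L/(nπ))² → 0, so a(u_n,u_n)/||u_n||_{H^1}² → 1. Hence the optimal constant is α = 1.
Therefore α = 1.


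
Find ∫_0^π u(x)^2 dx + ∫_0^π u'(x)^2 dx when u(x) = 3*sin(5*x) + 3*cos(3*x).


||u||_{H^1(0,π)}^2 = 162*π

u'(x) = -9*sin(3*x) + 15*cos(5*x).
Expand u² and (u')² and integrate term by term on (0, π), using: for integers n ≥ 1, ∫_0^π sin²(nx) dx = ∫_0^π cos²(nx) dx = π/2; for n ≠ n', ∫_0^π sin(nx)sin(n'x) dx = ∫_0^π cos(nx)cos(n'x) dx = 0; and by product-to-sum, ∫_0^π sin(nx)cos(n'x) dx = ½∫_0^π [sin((n+n')x) + sin((n−n')x)] dx, which is 0 when n+n' is even and 2n/(n²−n'²) when n+n' is odd (it need not vanish on (0, π)).
  u² squared terms: (3)²·∫cos(3x)² dx = 9·π/2 = 9*π/2;  (3)²·∫sin(5x)² dx = 9·π/2 = 9*π/2.
  u² cross terms: 2·(3)·(3)·∫cos(3x)·sin(5x) dx = 18·(0) = 0.
  So ∫_0^π u² dx = 9*π/2 + 9*π/2 + 0 = 9*π.
  (u')² squared terms: (-9)²·∫sin(3x)² dx = 81·π/2 = 81*π/2;  (15)²·∫cos(5x)² dx = 225·π/2 = 225*π/2.
  (u')² cross terms: 2·(-9)·(15)·∫sin(3x)·cos(5x) dx = -270·(0) = 0.
  So ∫_0^π (u')² dx = 81*π/2 + 225*π/2 + 0 = 153*π.
||u||_{H^1}^2 = (9*π) + (153*π) = 162*π.


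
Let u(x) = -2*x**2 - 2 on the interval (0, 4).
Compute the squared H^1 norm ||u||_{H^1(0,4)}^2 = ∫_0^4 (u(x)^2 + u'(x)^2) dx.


||u||_{H^1}^2 = 6736/5

The H^1 norm (squared) on an interval (0, L) is
  ||u||_{H^1}^2 = ∫_0^L u(x)^2 dx + ∫_0^L u'(x)^2 dx.
Compute u'(x) = -4*x.
Then u(x)^2 = 4*x**4 + 8*x**2 + 4 and u'(x)^2 = 16*x**2.
Integrate each monomial from 0 to 4 using ∫_0^4 c·x^n dx = c·4^(n+1)/(n+1):
  ∫_0^4 u(x)^2 dx = ∫_0^4 (4*x^4 + 8*x^2 + 4) dx. Term by term:
    ∫_0^4 4*x^4 dx = 4096/5;  ∫_0^4 8*x^2 dx = 512/3;  ∫_0^4 4 dx = 16.
  Sum: 4096/5 + 512/3 + 16 = 15088/15.
  ∫_0^4 u'(x)^2 dx = ∫_0^4 (16*x^2) dx. Term by term:
    ∫_0^4 16*x^2 dx = 1024/3.
Adding: ||u||_{H^1}^2 = 15088/15 + 1024/3 = 6736/5.


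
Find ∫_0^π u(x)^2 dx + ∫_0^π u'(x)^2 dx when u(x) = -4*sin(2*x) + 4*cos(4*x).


||u||_{H^1(0,π)}^2 = 176*π

u'(x) = -16*sin(4*x) - 8*cos(2*x).
Expand u² and (u')² and integrate term by term on (0, π), using: for integers n ≥ 1, ∫_0^π sin²(nx) dx = ∫_0^π cos²(nx) dx = π/2; for n ≠ n', ∫_0^π sin(nx)sin(n'x) dx = ∫_0^π cos(nx)cos(n'x) dx = 0; and by product-to-sum, ∫_0^π sin(nx)cos(n'x) dx = ½∫_0^π [sin((n+n')x) + sin((n−n')x)] dx, which is 0 when n+n' is even and 2n/(n²−n'²) when n+n' is odd (it need not vanish on (0, π)).
  u² squared terms: (-4)²·∫sin(2x)² dx = 16·π/2 = 8*π;  (4)²·∫cos(4x)² dx = 16·π/2 = 8*π.
  u² cross terms: 2·(-4)·(4)·∫sin(2x)·cos(4x) dx = -32·(0) = 0.
  So ∫_0^π u² dx = 8*π + 8*π + 0 = 16*π.
  (u')² squared terms: (-16)²·∫sin(4x)² dx = 256·π/2 = 128*π;  (-8)²·∫cos(2x)² dx = 64·π/2 = 32*π.
  (u')² cross terms: 2·(-16)·(-8)·∫sin(4x)·cos(2x) dx = 256·(0) = 0.
  So ∫_0^π (u')² dx = 128*π + 32*π + 0 = 160*π.
||u||_{H^1}^2 = (16*π) + (160*π) = 176*π.


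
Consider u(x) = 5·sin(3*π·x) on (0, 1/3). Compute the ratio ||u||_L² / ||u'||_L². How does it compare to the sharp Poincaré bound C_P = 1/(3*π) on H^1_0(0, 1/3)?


||u||_L² / ||u'||_L² = 1/(3*π) = C_P.

u(x) = 5·sin(3*π·x), so u'(x) = 15*π*cos(3*π*x).
Writing u(x) = A·sin(kπx/L) with A = 5 and k = 1, use ∫_0^L sin²(kπx/L) dx = L/2 and ∫_0^L cos²(kπx/L) dx = L/2.
u² = 25·sin²(3*π·x) and (u')² = 225*π^2·cos²(3*π·x), and each of sin², cos² integrates to L/2 = 1/6 over (0, 1/3).
∫_0^1/3 u² dx = 25/6, so ||u||_L² = 5*sqrt(6)/6.
∫_0^1/3 (u')² dx = 75*π^2/2, so ||u'||_L² = 5*sqrt(6)*π/2.
Ratio ||u||_L² / ||u'||_L² = 1/(3*π).
Sharp Poincaré constant on H^1_0(0, 1/3) is C_P = L/π = 1/(3*π), achieved by sin(3*π·x).
This is the k = 1 eigenfunction (up to amplitude), so the ratio equals the sharp Poincaré constant exactly.


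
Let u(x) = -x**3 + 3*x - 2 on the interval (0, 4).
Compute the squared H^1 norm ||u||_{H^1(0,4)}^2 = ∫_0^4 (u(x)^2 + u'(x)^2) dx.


||u||_{H^1}^2 = 104124/35

The H^1 norm (squared) on an interval (0, L) is
  ||u||_{H^1}^2 = ∫_0^L u(x)^2 dx + ∫_0^L u'(x)^2 dx.
Compute u'(x) = 3 - 3*x**2.
Then u(x)^2 = x**6 - 6*x**4 + 4*x**3 + 9*x**2 - 12*x + 4 and u'(x)^2 = 9*x**4 - 18*x**2 + 9.
Integrate each monomial from 0 to 4 using ∫_0^4 c·x^n dx = c·4^(n+1)/(n+1):
  ∫_0^4 u(x)^2 dx = ∫_0^4 (x^6 - 6*x^4 + 4*x^3 + 9*x^2 - 12*x + 4) dx. Term by term:
    ∫_0^4 x^6 dx = 16384/7;  ∫_0^4 -6*x^4 dx = -6144/5;  ∫_0^4 4*x^3 dx = 256;
    ∫_0^4 9*x^2 dx = 192;  ∫_0^4 -12*x dx = -96;  ∫_0^4 4 dx = 16.
  Sum: 16384/7 − 6144/5 + 256 + 192 − 96 + 16 = 51792/35.
  ∫_0^4 u'(x)^2 dx = ∫_0^4 (9*x^4 - 18*x^2 + 9) dx. Term by term:
    ∫_0^4 9*x^4 dx = 9216/5;  ∫_0^4 -18*x^2 dx = -384;  ∫_0^4 9 dx = 36.
  Sum: 9216/5 − 384 + 36 = 7476/5.
Adding: ||u||_{H^1}^2 = 51792/35 + 7476/5 = 104124/35.


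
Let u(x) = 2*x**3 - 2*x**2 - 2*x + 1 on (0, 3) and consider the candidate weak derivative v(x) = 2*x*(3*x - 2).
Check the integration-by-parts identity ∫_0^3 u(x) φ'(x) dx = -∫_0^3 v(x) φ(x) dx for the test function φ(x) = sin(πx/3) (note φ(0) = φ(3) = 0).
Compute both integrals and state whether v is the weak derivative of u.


LHS = -114/π + 648/π^3, RHS = -126/π + 648/π^3. No, v is not the weak derivative of u.

u(x) = 2*x**3 - 2*x**2 - 2*x + 1, classical derivative u'(x) = 6*x**2 - 4*x - 2.
φ(x) = sin(πx/3), so φ'(x) = π*cos(π*x/3)/3.
Note φ(0) = φ(3) = 0, so the boundary term u·φ vanishes.
LHS = ∫_0^3 u(x) φ'(x) dx = ∫_0^3 (2*π*x^3*cos(π*x/3)/3 - 2*π*x^2*cos(π*x/3)/3 - 2*π*x*cos(π*x/3)/3 + π*cos(π*x/3)/3) dx. Term by term:
  ∫_0^3 π*cos(π*x/3)/3 dx = 0;  ∫_0^3 -2*π*x*cos(π*x/3)/3 dx = 12/π;  ∫_0^3 -2*π*x^2*cos(π*x/3)/3 dx = 36/π;
  ∫_0^3 2*π*x^3*cos(π*x/3)/3 dx = -162/π + 648/π^3.
Sum: 0 + 12/π + 36/π + -162/π + 648/π^3 = -114/π + 648/π^3.
So LHS = -114/π + 648/π^3.
∫_0^3 v(x) φ(x) dx = ∫_0^3 (6*x^2*sin(π*x/3) - 4*x*sin(π*x/3)) dx. Term by term:
  ∫_0^3 -4*x*sin(π*x/3) dx = -36/π;  ∫_0^3 6*x^2*sin(π*x/3) dx = -648/π^3 + 162/π.
Sum: -36/π + -648/π^3 + 162/π = -648/π^3 + 126/π.
So RHS = -∫_0^3 v(x) φ(x) dx = -126/π + 648/π^3.
LHS − RHS = 12/π ≠ 0, so the identity fails.
(For a valid weak derivative the identity must hold for EVERY test function, in particular this one. The failure shows v is NOT the weak derivative of u.)
Correct weak derivative would be u'(x) = 6*x**2 - 4*x - 2.


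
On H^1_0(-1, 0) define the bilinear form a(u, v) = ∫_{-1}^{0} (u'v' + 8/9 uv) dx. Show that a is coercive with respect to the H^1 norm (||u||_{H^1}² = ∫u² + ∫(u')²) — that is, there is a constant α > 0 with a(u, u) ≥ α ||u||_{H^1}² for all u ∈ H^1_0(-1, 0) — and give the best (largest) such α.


α = (8/9 + π^2)/(1 + π^2)

Coercivity of a(·,·) on H^1_0(-1, 0) means a(u, u) ≥ α ||u||_{H^1}² for every u ∈ H^1_0.
The interval has length L = 1, and Poincaré/coercivity depend only on L. Here a(u, u) = ∫(u')² + (8/9)·∫u².
Here 0 < c = 8/9 < 1. The condition a(u,u) ≥ α||u||_{H^1}² reads (1−α)∫(u')² ≥ (α−c)∫u². Any admissible α is ≤ 1 (rapidly oscillating u have ∫u²/∫(u')² → 0), and α = 1 would force 0 ≥ (1−c)∫u², impossible since c < 1; so 1−α > 0. By the sharp Poincaré inequality on H^1_0 of an interval of length L, ∫(u')² ≥ (π/L)²∫u² with equality for the first sine mode sin(π(x−x₀)/L) (x₀ the left endpoint), so the inequality holds for all u iff (1−α)(π/L)² ≥ α − c, i.e. α ≤ ((π/L)² + c)/((π/L)² + 1) = (1 + c(L/π)²)/(1 + (L/π)²). With (π/L)² = π^2 and c = 8/9, the largest admissible constant is α = ((π/L)² + c)/((π/L)² + 1).
Simplifying, α = (8/9 + π^2)/(1 + π^2).


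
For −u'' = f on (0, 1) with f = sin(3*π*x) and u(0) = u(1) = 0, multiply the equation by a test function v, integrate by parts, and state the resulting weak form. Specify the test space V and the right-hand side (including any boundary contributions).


V = H^1_0(0, 1) (so v(0) = v(1) = 0); weak form: ∫_0^1 u'v' dx = ∫_0^1 (sin(3*π*x)) v dx for all v ∈ V.

Multiply both sides by a test function v and integrate from 0 to 1:
  ∫_0^1 −u''(x) v(x) dx = ∫_0^1 f(x) v(x) dx.
Integrate the LHS by parts once:
  ∫_0^1 −u'' v dx = −[u'(x) v(x)]_0^1 + ∫_0^1 u'(x) v'(x) dx.
Thus ∫_0^1 u'(x) v'(x) dx = ∫_0^1 f(x) v(x) dx + [u'(x) v(x)]_0^1.
Choose V so that boundary terms are either known or forced to vanish.
u is Dirichlet: u(0) = u(1) = 0. Let V = H^1_0(0, 1); then v(0) = v(1) = 0, and [u' v]_0^1 = 0.
Weak formulation: find u (satisfying any essential BC) such that ∫_0^1 u'(x) v'(x) dx = ∫_0^1 f v dx for all v ∈ V.
Substituting f(x) = sin(3*π*x), the right-hand side is ∫_0^1 (sin(3*π*x)) v dx.


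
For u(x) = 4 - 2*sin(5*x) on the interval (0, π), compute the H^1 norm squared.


||u||_{H^1(0,π)}^2 = -32/5 + 68*π

u'(x) = -10*cos(5*x).
Expand u² and (u')² and integrate term by term on (0, π), using: for integers n ≥ 1, ∫_0^π sin²(nx) dx = ∫_0^π cos²(nx) dx = π/2; for n ≠ n', ∫_0^π sin(nx)sin(n'x) dx = ∫_0^π cos(nx)cos(n'x) dx = 0; and by product-to-sum, ∫_0^π sin(nx)cos(n'x) dx = ½∫_0^π [sin((n+n')x) + sin((n−n')x)] dx, which is 0 when n+n' is even and 2n/(n²−n'²) when n+n' is odd (it need not vanish on (0, π)). For the constant mode: ∫_0^π 1 dx = π, ∫_0^π cos(nx) dx = 0, ∫_0^π sin(nx) dx = (1−(−1)^n)/n.
  u² squared terms: (4)²·∫1 dx = 16·π = 16*π;  (-2)²·∫sin(5x)² dx = 4·π/2 = 2*π.
  u² cross terms: 2·(4)·(-2)·∫1·sin(5x) dx = -16·(2/5) = -32/5.
  So ∫_0^π u² dx = 16*π + 2*π − 32/5 = -32/5 + 18*π.
  (u')² squared terms: (-10)²·∫cos(5x)² dx = 100·π/2 = 50*π.
  So ∫_0^π (u')² dx = 50*π.
||u||_{H^1}^2 = (-32/5 + 18*π) + (50*π) = -32/5 + 68*π.


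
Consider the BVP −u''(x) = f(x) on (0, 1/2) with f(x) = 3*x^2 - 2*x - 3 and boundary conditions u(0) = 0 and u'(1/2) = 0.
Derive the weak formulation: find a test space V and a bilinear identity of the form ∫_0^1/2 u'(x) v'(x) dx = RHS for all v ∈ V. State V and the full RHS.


V = {v ∈ H^1(0, 1/2) : v(0) = 0} (test functions vanish at x = 0 where u is specified); weak form: ∫_0^1/2 u'v' dx = ∫_0^1/2 (3*x^2 - 2*x - 3) v dx for all v ∈ V.

Multiply both sides by a test function v and integrate from 0 to 1/2:
  ∫_0^1/2 −u''(x) v(x) dx = ∫_0^1/2 f(x) v(x) dx.
Integrate the LHS by parts once:
  ∫_0^1/2 −u'' v dx = −[u'(x) v(x)]_0^1/2 + ∫_0^1/2 u'(x) v'(x) dx.
Thus ∫_0^1/2 u'(x) v'(x) dx = ∫_0^1/2 f(x) v(x) dx + [u'(x) v(x)]_0^1/2.
Choose V so that boundary terms are either known or forced to vanish.
Mixed BC: u(0) = 0 (Dirichlet) and u'(1/2) = 0 (Neumann). Define V = {v ∈ H^1(0, 1/2) : v(0) = 0}. Then [u' v]_0^1/2 = u'(1/2)·v(1/2) − u'(0)·0 = 0.
Weak formulation: find u (satisfying any essential BC) such that ∫_0^1/2 u'(x) v'(x) dx = ∫_0^1/2 f v dx for all v ∈ V (Dirichlet at 0 absorbed into V; the Neumann datum at x = 1/2 is zero, so no boundary term remains).
Substituting f(x) = 3*x^2 - 2*x - 3, the right-hand side is ∫_0^1/2 (3*x^2 - 2*x - 3) v dx.


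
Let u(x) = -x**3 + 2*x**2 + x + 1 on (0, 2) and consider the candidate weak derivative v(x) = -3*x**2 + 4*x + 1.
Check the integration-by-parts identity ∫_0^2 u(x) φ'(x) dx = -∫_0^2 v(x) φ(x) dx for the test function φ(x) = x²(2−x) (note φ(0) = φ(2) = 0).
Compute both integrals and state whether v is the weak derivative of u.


LHS = -4/3, RHS = -4/3. Yes, v = u' weakly.

u(x) = -x**3 + 2*x**2 + x + 1, classical derivative u'(x) = -3*x**2 + 4*x + 1.
φ(x) = x²(2−x), so φ'(x) = x*(4 - 3*x).
Note φ(0) = φ(2) = 0, so the boundary term u·φ vanishes.
LHS = ∫_0^2 u(x) φ'(x) dx = ∫_0^2 (3*x^5 - 10*x^4 + 5*x^3 + x^2 + 4*x) dx. Term by term:
  ∫_0^2 3*x^5 dx = 32;  ∫_0^2 -10*x^4 dx = -64;  ∫_0^2 5*x^3 dx = 20;
  ∫_0^2 x^2 dx = 8/3;  ∫_0^2 4*x dx = 8.
Sum: 32 − 64 + 20 + 8/3 + 8 = -4/3.
So LHS = -4/3.
∫_0^2 v(x) φ(x) dx = ∫_0^2 (3*x^5 - 10*x^4 + 7*x^3 + 2*x^2) dx. Term by term:
  ∫_0^2 3*x^5 dx = 32;  ∫_0^2 -10*x^4 dx = -64;  ∫_0^2 7*x^3 dx = 28;
  ∫_0^2 2*x^2 dx = 16/3.
Sum: 32 − 64 + 28 + 16/3 = 4/3.
So RHS = -∫_0^2 v(x) φ(x) dx = -4/3.
LHS = RHS, so the identity holds for this test φ.
Moreover u is smooth here and v(x) = u'(x) = -3*x**2 + 4*x + 1 pointwise, so the identity holds for every test function. Hence v is the weak derivative of u.


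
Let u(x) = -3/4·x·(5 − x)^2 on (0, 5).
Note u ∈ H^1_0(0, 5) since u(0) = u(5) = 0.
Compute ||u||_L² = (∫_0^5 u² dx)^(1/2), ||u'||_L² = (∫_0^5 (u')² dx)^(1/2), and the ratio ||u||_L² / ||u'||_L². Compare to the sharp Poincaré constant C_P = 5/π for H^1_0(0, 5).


||u||_L² / ||u'||_L² = 5*sqrt(14)/14 < C_P = 5/π.

u(x) = -3/4·x·(5 − x)^2, so u'(x) = -9*x^2/4 + 15*x - 75/4.
u(x) = -3/4·x·(5 − x)^2 vanishes at x = 0 and x = 5, so u ∈ H^1_0(0, 5). Differentiate via the product rule and integrate the resulting polynomials term by term.
  ∫_0^5 u² dx = ∫_0^5 (9*x^6/16 - 45*x^5/4 + 675*x^4/8 - 1125*x^3/4 + 5625*x^2/16) dx. Term by term:
    ∫_0^5 9*x^6/16 dx = 703125/112;  ∫_0^5 -45*x^5/4 dx = -234375/8;  ∫_0^5 675*x^4/8 dx = 421875/8;
    ∫_0^5 -1125*x^3/4 dx = -703125/16;  ∫_0^5 5625*x^2/16 dx = 234375/16.
  Sum: 703125/112 − 234375/8 + 421875/8 − 703125/16 + 234375/16 = 46875/112.
  ∫_0^5 (u')² dx = ∫_0^5 (81*x^4/16 - 135*x^3/2 + 2475*x^2/8 - 1125*x/2 + 5625/16) dx. Term by term:
    ∫_0^5 81*x^4/16 dx = 50625/16;  ∫_0^5 -135*x^3/2 dx = -84375/8;  ∫_0^5 2475*x^2/8 dx = 103125/8;
    ∫_0^5 -1125*x/2 dx = -28125/4;  ∫_0^5 5625/16 dx = 28125/16.
  Sum: 50625/16 − 84375/8 + 103125/8 − 28125/4 + 28125/16 = 1875/8.
∫_0^5 u² dx = 46875/112, so ||u||_L² = 125*sqrt(21)/28.
∫_0^5 (u')² dx = 1875/8, so ||u'||_L² = 25*sqrt(6)/4.
Ratio ||u||_L² / ||u'||_L² = 5*sqrt(14)/14.
Sharp Poincaré constant on H^1_0(0, 5) is C_P = L/π = 5/π, achieved by sin(π/5·x).
A polynomial bump cannot attain the sharp Poincaré constant (only the first sine eigenfunction does), so the ratio is strictly less than C_P, consistent with ||u||_L² ≤ C_P ||u'||_L².


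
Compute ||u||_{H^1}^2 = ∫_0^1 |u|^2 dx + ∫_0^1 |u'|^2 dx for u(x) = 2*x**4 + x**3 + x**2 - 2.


||u||_{H^1}^2 = 20119/630

The H^1 norm (squared) on an interval (0, L) is
  ||u||_{H^1}^2 = ∫_0^L u(x)^2 dx + ∫_0^L u'(x)^2 dx.
Compute u'(x) = 8*x**3 + 3*x**2 + 2*x.
Then u(x)^2 = 4*x**8 + 4*x**7 + 5*x**6 + 2*x**5 - 7*x**4 - 4*x**3 - 4*x**2 + 4 and u'(x)^2 = 64*x**6 + 48*x**5 + 41*x**4 + 12*x**3 + 4*x**2.
Integrate each monomial from 0 to 1 using ∫_0^1 c·x^n dx = c·1^(n+1)/(n+1):
  ∫_0^1 u(x)^2 dx = ∫_0^1 (4*x^8 + 4*x^7 + 5*x^6 + 2*x^5 - 7*x^4 - 4*x^3 - 4*x^2 + 4) dx. Term by term:
    ∫_0^1 4*x^8 dx = 4/9;  ∫_0^1 4*x^7 dx = 1/2;  ∫_0^1 5*x^6 dx = 5/7;
    ∫_0^1 2*x^5 dx = 1/3;  ∫_0^1 -7*x^4 dx = -7/5;  ∫_0^1 -4*x^3 dx = -1;
    ∫_0^1 -4*x^2 dx = -4/3;  ∫_0^1 4 dx = 4.
  Sum: 4/9 + 1/2 + 5/7 + 1/3 − 7/5 − 1 − 4/3 + 4 = 1423/630.
  ∫_0^1 u'(x)^2 dx = ∫_0^1 (64*x^6 + 48*x^5 + 41*x^4 + 12*x^3 + 4*x^2) dx. Term by term:
    ∫_0^1 64*x^6 dx = 64/7;  ∫_0^1 48*x^5 dx = 8;  ∫_0^1 41*x^4 dx = 41/5;
    ∫_0^1 12*x^3 dx = 3;  ∫_0^1 4*x^2 dx = 4/3.
  Sum: 64/7 + 8 + 41/5 + 3 + 4/3 = 3116/105.
Adding: ||u||_{H^1}^2 = 1423/630 + 3116/105 = 20119/630.


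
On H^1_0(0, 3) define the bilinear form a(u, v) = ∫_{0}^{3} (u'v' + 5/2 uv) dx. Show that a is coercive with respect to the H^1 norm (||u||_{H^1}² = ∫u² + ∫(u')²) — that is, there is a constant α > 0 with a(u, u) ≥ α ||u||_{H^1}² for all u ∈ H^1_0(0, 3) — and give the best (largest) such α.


α = 1

Coercivity of a(·,·) on H^1_0(0, 3) means a(u, u) ≥ α ||u||_{H^1}² for every u ∈ H^1_0.
The interval has length L = 3, and Poincaré/coercivity depend only on L. Here a(u, u) = ∫(u')² + (5/2)·∫u².
Here c = 5/2 ≥ 1, so a(u,u) = ∫(u')² + c∫u² ≥ ∫(u')² + ∫u² = ||u||_{H^1}², i.e. α = 1 works. No larger α is possible: a(u,u) ≥ α||u||_{H^1}² means (1−α)∫(u')² ≥ (α−c)∫u², and for the modes u_n = sin(nπ(x−x₀)/L) (x₀ the left endpoint) one has ∫u_n²/∫(u_n')² = (L/(nπ))² → 0, so a(u_n,u_n)/||u_n||_{H^1}² → 1. Hence the optimal constant is α = 1.
Therefore α = 1.


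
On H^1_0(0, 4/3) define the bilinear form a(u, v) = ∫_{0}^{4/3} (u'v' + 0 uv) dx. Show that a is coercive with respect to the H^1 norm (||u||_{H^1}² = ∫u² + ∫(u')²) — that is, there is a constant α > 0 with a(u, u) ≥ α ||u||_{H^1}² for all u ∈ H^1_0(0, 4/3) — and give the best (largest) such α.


α = 9*π^2/(16 + 9*π^2)

Coercivity of a(·,·) on H^1_0(0, 4/3) means a(u, u) ≥ α ||u||_{H^1}² for every u ∈ H^1_0.
The interval has length L = 4/3, and Poincaré/coercivity depend only on L. Here a(u, u) = ∫(u')² + (0)·∫u².
Here c = 0, so a(u,u) = ∫(u')² alone. The condition a(u,u) ≥ α||u||_{H^1}² reads (1−α)∫(u')² ≥ (α−c)∫u². Any admissible α is ≤ 1 (rapidly oscillating u have ∫u²/∫(u')² → 0), and α = 1 would force 0 ≥ (1−c)∫u², impossible since c < 1; so 1−α > 0. By the sharp Poincaré inequality on H^1_0 of an interval of length L, ∫(u')² ≥ (π/L)²∫u² with equality for the first sine mode sin(π(x−x₀)/L) (x₀ the left endpoint), so the inequality holds for all u iff (1−α)(π/L)² ≥ α − c, i.e. α ≤ ((π/L)² + c)/((π/L)² + 1) = (1 + c(L/π)²)/(1 + (L/π)²). (Direct route, valid since c ≤ 0: Poincaré gives c∫u² ≥ c(L/π)²∫(u')², so a(u,u) ≥ (1 + c(L/π)²)∫(u')², while ||u||_{H^1}² ≤ (1 + (L/π)²)∫(u')²; dividing yields the same α.) With (π/L)² = 9*π^2/16 and c = 0, the largest admissible constant is α = ((π/L)² + c)/((π/L)² + 1).
Simplifying, α = 9*π^2/(16 + 9*π^2).


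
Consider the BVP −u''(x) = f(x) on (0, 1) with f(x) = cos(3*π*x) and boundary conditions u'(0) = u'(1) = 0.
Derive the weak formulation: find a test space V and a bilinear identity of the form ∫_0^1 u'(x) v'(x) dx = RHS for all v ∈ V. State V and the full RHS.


V = H^1(0, 1) (no boundary constraint on v; u is determined up to an additive constant); weak form: ∫_0^1 u'v' dx = ∫_0^1 (cos(3*π*x)) v dx for all v ∈ V.

Multiply both sides by a test function v and integrate from 0 to 1:
  ∫_0^1 −u''(x) v(x) dx = ∫_0^1 f(x) v(x) dx.
Integrate the LHS by parts once:
  ∫_0^1 −u'' v dx = −[u'(x) v(x)]_0^1 + ∫_0^1 u'(x) v'(x) dx.
Thus ∫_0^1 u'(x) v'(x) dx = ∫_0^1 f(x) v(x) dx + [u'(x) v(x)]_0^1.
Choose V so that boundary terms are either known or forced to vanish.
u has homogeneous Neumann: u'(0) = u'(1) = 0. So [u' v]_0^1 = 0·v(1) − 0·v(0) = 0 for any v; take V = H^1(0, 1).
Weak formulation: find u (satisfying any essential BC) such that ∫_0^1 u'(x) v'(x) dx = ∫_0^1 f v dx for all v ∈ V (homogeneous Neumann, so boundary terms vanish).
Substituting f(x) = cos(3*π*x), the right-hand side is ∫_0^1 (cos(3*π*x)) v dx.
Compatibility check (pure Neumann): taking v ≡ 1 ∈ V gives 0 = ∫_0^1 f dx + (0) − (0), i.e. ∫_0^1 f dx must equal u'(0) − u'(1) = 0. Indeed ∫_0^1 (cos(3*π*x)) dx = 0, so the data are compatible. The solution is then unique only up to an additive constant (fix it e.g. by requiring ∫_0^1 u dx = 0).


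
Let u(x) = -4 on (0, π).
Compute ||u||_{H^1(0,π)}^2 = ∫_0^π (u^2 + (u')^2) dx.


||u||_{H^1(0,π)}^2 = 16*π

u'(x) = 0.
Expand u² and (u')² and integrate term by term on (0, π), using: for integers n ≥ 1, ∫_0^π sin²(nx) dx = ∫_0^π cos²(nx) dx = π/2; for n ≠ n', ∫_0^π sin(nx)sin(n'x) dx = ∫_0^π cos(nx)cos(n'x) dx = 0; and by product-to-sum, ∫_0^π sin(nx)cos(n'x) dx = ½∫_0^π [sin((n+n')x) + sin((n−n')x)] dx, which is 0 when n+n' is even and 2n/(n²−n'²) when n+n' is odd (it need not vanish on (0, π)). For the constant mode: ∫_0^π 1 dx = π, ∫_0^π cos(nx) dx = 0, ∫_0^π sin(nx) dx = (1−(−1)^n)/n.
  u² squared terms: (-4)²·∫1 dx = 16·π = 16*π.
  So ∫_0^π u² dx = 16*π.
  u' ≡ 0, so ∫_0^π (u')² dx = 0.
||u||_{H^1}^2 = (16*π) + (0) = 16*π.


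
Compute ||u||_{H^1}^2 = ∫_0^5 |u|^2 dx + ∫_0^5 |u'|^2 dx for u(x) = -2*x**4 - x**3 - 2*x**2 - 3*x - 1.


||u||_{H^1}^2 = 133242650/63

The H^1 norm (squared) on an interval (0, L) is
  ||u||_{H^1}^2 = ∫_0^L u(x)^2 dx + ∫_0^L u'(x)^2 dx.
Compute u'(x) = -8*x**3 - 3*x**2 - 4*x - 3.
Then u(x)^2 = 4*x**8 + 4*x**7 + 9*x**6 + 16*x**5 + 14*x**4 + 14*x**3 + 13*x**2 + 6*x + 1 and u'(x)^2 = 64*x**6 + 48*x**5 + 73*x**4 + 72*x**3 + 34*x**2 + 24*x + 9.
Integrate each monomial from 0 to 5 using ∫_0^5 c·x^n dx = c·5^(n+1)/(n+1):
  ∫_0^5 u(x)^2 dx = ∫_0^5 (4*x^8 + 4*x^7 + 9*x^6 + 16*x^5 + 14*x^4 + 14*x^3 + 13*x^2 + 6*x + 1) dx. Term by term:
    ∫_0^5 4*x^8 dx = 7812500/9;  ∫_0^5 4*x^7 dx = 390625/2;  ∫_0^5 9*x^6 dx = 703125/7;
    ∫_0^5 16*x^5 dx = 125000/3;  ∫_0^5 14*x^4 dx = 8750;  ∫_0^5 14*x^3 dx = 4375/2;
    ∫_0^5 13*x^2 dx = 1625/3;  ∫_0^5 6*x dx = 75;  ∫_0^5 1 dx = 5.
  Sum: 7812500/9 + 390625/2 + 703125/7 + 125000/3 + 8750 + 4375/2 + 1625/3 + 75 + 5 = 76673540/63.
  ∫_0^5 u'(x)^2 dx = ∫_0^5 (64*x^6 + 48*x^5 + 73*x^4 + 72*x^3 + 34*x^2 + 24*x + 9) dx. Term by term:
    ∫_0^5 64*x^6 dx = 5000000/7;  ∫_0^5 48*x^5 dx = 125000;  ∫_0^5 73*x^4 dx = 45625;
    ∫_0^5 72*x^3 dx = 11250;  ∫_0^5 34*x^2 dx = 4250/3;  ∫_0^5 24*x dx = 300;
    ∫_0^5 9 dx = 45.
  Sum: 5000000/7 + 125000 + 45625 + 11250 + 4250/3 + 300 + 45 = 18856370/21.
Adding: ||u||_{H^1}^2 = 76673540/63 + 18856370/21 = 133242650/63.


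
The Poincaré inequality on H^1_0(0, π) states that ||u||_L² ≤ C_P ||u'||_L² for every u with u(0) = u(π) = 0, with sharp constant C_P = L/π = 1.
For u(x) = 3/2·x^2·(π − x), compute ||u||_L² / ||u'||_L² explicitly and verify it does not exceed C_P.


||u||_L² / ||u'||_L² = sqrt(14)*π/14 < C_P = 1.

u(x) = 3/2·x^2·(π − x), so u'(x) = 3*x*(-3*x + 2*π)/2.
u(x) = 3/2·x^2·(π − x) vanishes at x = 0 and x = π, so u ∈ H^1_0(0, π). Differentiate via the product rule and integrate the resulting polynomials term by term.
  ∫_0^π u² dx = ∫_0^π (9*x^6/4 - 9*π*x^5/2 + 9*π^2*x^4/4) dx. Term by term:
    ∫_0^π 9*x^6/4 dx = 9*π^7/28;  ∫_0^π -9*π*x^5/2 dx = -3*π^7/4;  ∫_0^π 9*π^2*x^4/4 dx = 9*π^7/20.
  Sum: 9*π^7/28 − 3*π^7/4 + 9*π^7/20 = 3*π^7/140.
  ∫_0^π (u')² dx = ∫_0^π (81*x^4/4 - 27*π*x^3 + 9*π^2*x^2) dx. Term by term:
    ∫_0^π 81*x^4/4 dx = 81*π^5/20;  ∫_0^π -27*π*x^3 dx = -27*π^5/4;  ∫_0^π 9*π^2*x^2 dx = 3*π^5.
  Sum: 81*π^5/20 − 27*π^5/4 + 3*π^5 = 3*π^5/10.
∫_0^π u² dx = 3*π^7/140, so ||u||_L² = sqrt(105)*π^(7/2)/70.
∫_0^π (u')² dx = 3*π^5/10, so ||u'||_L² = sqrt(30)*π^(5/2)/10.
Ratio ||u||_L² / ||u'||_L² = sqrt(14)*π/14.
Sharp Poincaré constant on H^1_0(0, π) is C_P = L/π = 1, achieved by sin(x).
A polynomial bump cannot attain the sharp Poincaré constant (only the first sine eigenfunction does), so the ratio is strictly less than C_P, consistent with ||u||_L² ≤ C_P ||u'||_L².


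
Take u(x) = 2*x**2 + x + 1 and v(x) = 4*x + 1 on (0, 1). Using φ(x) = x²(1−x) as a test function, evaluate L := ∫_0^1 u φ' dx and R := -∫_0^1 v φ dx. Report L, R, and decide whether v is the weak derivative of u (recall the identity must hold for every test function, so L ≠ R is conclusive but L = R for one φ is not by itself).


LHS = -17/60, RHS = -17/60. Yes, v = u' weakly.

u(x) = 2*x**2 + x + 1, classical derivative u'(x) = 4*x + 1.
φ(x) = x²(1−x), so φ'(x) = x*(2 - 3*x).
Note φ(0) = φ(1) = 0, so the boundary term u·φ vanishes.
LHS = ∫_0^1 u(x) φ'(x) dx = ∫_0^1 (-6*x^4 + x^3 - x^2 + 2*x) dx. Term by term:
  ∫_0^1 -6*x^4 dx = -6/5;  ∫_0^1 x^3 dx = 1/4;  ∫_0^1 -x^2 dx = -1/3;
  ∫_0^1 2*x dx = 1.
Sum: -6/5 + 1/4 − 1/3 + 1 = -17/60.
So LHS = -17/60.
∫_0^1 v(x) φ(x) dx = ∫_0^1 (-4*x^4 + 3*x^3 + x^2) dx. Term by term:
  ∫_0^1 -4*x^4 dx = -4/5;  ∫_0^1 3*x^3 dx = 3/4;  ∫_0^1 x^2 dx = 1/3.
Sum: -4/5 + 3/4 + 1/3 = 17/60.
So RHS = -∫_0^1 v(x) φ(x) dx = -17/60.
LHS = RHS, so the identity holds for this test φ.
Moreover u is smooth here and v(x) = u'(x) = 4*x + 1 pointwise, so the identity holds for every test function. Hence v is the weak derivative of u.


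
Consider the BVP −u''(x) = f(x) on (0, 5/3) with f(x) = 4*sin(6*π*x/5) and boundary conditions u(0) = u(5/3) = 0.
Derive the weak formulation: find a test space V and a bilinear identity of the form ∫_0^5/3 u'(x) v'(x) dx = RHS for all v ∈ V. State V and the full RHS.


V = H^1_0(0, 5/3) (so v(0) = v(5/3) = 0); weak form: ∫_0^5/3 u'v' dx = ∫_0^5/3 (4*sin(6*π*x/5)) v dx for all v ∈ V.

Multiply both sides by a test function v and integrate from 0 to 5/3:
  ∫_0^5/3 −u''(x) v(x) dx = ∫_0^5/3 f(x) v(x) dx.
Integrate the LHS by parts once:
  ∫_0^5/3 −u'' v dx = −[u'(x) v(x)]_0^5/3 + ∫_0^5/3 u'(x) v'(x) dx.
Thus ∫_0^5/3 u'(x) v'(x) dx = ∫_0^5/3 f(x) v(x) dx + [u'(x) v(x)]_0^5/3.
Choose V so that boundary terms are either known or forced to vanish.
u is Dirichlet: u(0) = u(5/3) = 0. Let V = H^1_0(0, 5/3); then v(0) = v(5/3) = 0, and [u' v]_0^5/3 = 0.
Weak formulation: find u (satisfying any essential BC) such that ∫_0^5/3 u'(x) v'(x) dx = ∫_0^5/3 f v dx for all v ∈ V.
Substituting f(x) = 4*sin(6*π*x/5), the right-hand side is ∫_0^5/3 (4*sin(6*π*x/5)) v dx.


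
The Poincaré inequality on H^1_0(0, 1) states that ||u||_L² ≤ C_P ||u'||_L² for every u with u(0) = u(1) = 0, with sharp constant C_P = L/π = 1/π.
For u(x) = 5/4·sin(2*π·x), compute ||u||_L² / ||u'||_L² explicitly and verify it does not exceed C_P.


||u||_L² / ||u'||_L² = 1/(2*π) < C_P = 1/π.

u(x) = 5/4·sin(2*π·x), so u'(x) = 5*π*cos(2*π*x)/2.
Writing u(x) = A·sin(kπx/L) with A = 5/4 and k = 2, use ∫_0^L sin²(kπx/L) dx = L/2 and ∫_0^L cos²(kπx/L) dx = L/2.
u² = 25/16·sin²(2*π·x) and (u')² = 25*π^2/4·cos²(2*π·x), and each of sin², cos² integrates to L/2 = 1/2 over (0, 1).
∫_0^1 u² dx = 25/32, so ||u||_L² = 5*sqrt(2)/8.
∫_0^1 (u')² dx = 25*π^2/8, so ||u'||_L² = 5*sqrt(2)*π/4.
Ratio ||u||_L² / ||u'||_L² = 1/(2*π).
Sharp Poincaré constant on H^1_0(0, 1) is C_P = L/π = 1/π, achieved by sin(π·x).
This is the k = 2 harmonic; the ratio L/(kπ) is strictly less than C_P = L/π, consistent with the sharp inequality ||u||_L² ≤ C_P ||u'||_L².


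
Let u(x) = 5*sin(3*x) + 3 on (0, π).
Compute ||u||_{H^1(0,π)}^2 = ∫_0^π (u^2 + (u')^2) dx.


||u||_{H^1(0,π)}^2 = 20 + 134*π

u'(x) = 15*cos(3*x).
Expand u² and (u')² and integrate term by term on (0, π), using: for integers n ≥ 1, ∫_0^π sin²(nx) dx = ∫_0^π cos²(nx) dx = π/2; for n ≠ n', ∫_0^π sin(nx)sin(n'x) dx = ∫_0^π cos(nx)cos(n'x) dx = 0; and by product-to-sum, ∫_0^π sin(nx)cos(n'x) dx = ½∫_0^π [sin((n+n')x) + sin((n−n')x)] dx, which is 0 when n+n' is even and 2n/(n²−n'²) when n+n' is odd (it need not vanish on (0, π)). For the constant mode: ∫_0^π 1 dx = π, ∫_0^π cos(nx) dx = 0, ∫_0^π sin(nx) dx = (1−(−1)^n)/n.
  u² squared terms: (3)²·∫1 dx = 9·π = 9*π;  (5)²·∫sin(3x)² dx = 25·π/2 = 25*π/2.
  u² cross terms: 2·(3)·(5)·∫1·sin(3x) dx = 30·(2/3) = 20.
  So ∫_0^π u² dx = 9*π + 25*π/2 + 20 = 20 + 43*π/2.
  (u')² squared terms: (15)²·∫cos(3x)² dx = 225·π/2 = 225*π/2.
  So ∫_0^π (u')² dx = 225*π/2.
||u||_{H^1}^2 = (20 + 43*π/2) + (225*π/2) = 20 + 134*π.


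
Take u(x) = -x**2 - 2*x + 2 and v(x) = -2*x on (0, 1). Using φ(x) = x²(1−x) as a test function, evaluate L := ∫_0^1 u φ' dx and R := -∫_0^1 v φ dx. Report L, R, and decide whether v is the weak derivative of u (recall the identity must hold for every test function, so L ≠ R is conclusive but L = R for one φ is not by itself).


LHS = 4/15, RHS = 1/10. No, v is not the weak derivative of u.

u(x) = -x**2 - 2*x + 2, classical derivative u'(x) = -2*x - 2.
φ(x) = x²(1−x), so φ'(x) = x*(2 - 3*x).
Note φ(0) = φ(1) = 0, so the boundary term u·φ vanishes.
LHS = ∫_0^1 u(x) φ'(x) dx = ∫_0^1 (3*x^4 + 4*x^3 - 10*x^2 + 4*x) dx. Term by term:
  ∫_0^1 3*x^4 dx = 3/5;  ∫_0^1 4*x^3 dx = 1;  ∫_0^1 -10*x^2 dx = -10/3;
  ∫_0^1 4*x dx = 2.
Sum: 3/5 + 1 − 10/3 + 2 = 4/15.
So LHS = 4/15.
∫_0^1 v(x) φ(x) dx = ∫_0^1 (2*x^4 - 2*x^3) dx. Term by term:
  ∫_0^1 2*x^4 dx = 2/5;  ∫_0^1 -2*x^3 dx = -1/2.
Sum: 2/5 − 1/2 = -1/10.
So RHS = -∫_0^1 v(x) φ(x) dx = 1/10.
LHS − RHS = 1/6 ≠ 0, so the identity fails.
(For a valid weak derivative the identity must hold for EVERY test function, in particular this one. The failure shows v is NOT the weak derivative of u.)
Correct weak derivative would be u'(x) = -2*x - 2.


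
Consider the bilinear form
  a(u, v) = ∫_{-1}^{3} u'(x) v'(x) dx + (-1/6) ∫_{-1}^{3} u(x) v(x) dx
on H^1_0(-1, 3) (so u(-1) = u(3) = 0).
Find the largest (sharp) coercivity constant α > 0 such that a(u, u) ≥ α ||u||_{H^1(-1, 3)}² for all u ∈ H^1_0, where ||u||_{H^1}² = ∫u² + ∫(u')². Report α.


α = (-8/3 + π^2)/(π^2 + 16)

Coercivity of a(·,·) on H^1_0(-1, 3) means a(u, u) ≥ α ||u||_{H^1}² for every u ∈ H^1_0.
The interval has length L = 4, and Poincaré/coercivity depend only on L. Here a(u, u) = ∫(u')² + (-1/6)·∫u².
Here c = -1/6 < 0 with |c| < (π/L)² = π^2/16, so coercivity still holds. The condition a(u,u) ≥ α||u||_{H^1}² reads (1−α)∫(u')² ≥ (α−c)∫u². Any admissible α is ≤ 1 (rapidly oscillating u have ∫u²/∫(u')² → 0), and α = 1 would force 0 ≥ (1−c)∫u², impossible since c < 1; so 1−α > 0. By the sharp Poincaré inequality on H^1_0 of an interval of length L, ∫(u')² ≥ (π/L)²∫u² with equality for the first sine mode sin(π(x−x₀)/L) (x₀ the left endpoint), so the inequality holds for all u iff (1−α)(π/L)² ≥ α − c, i.e. α ≤ ((π/L)² + c)/((π/L)² + 1) = (1 + c(L/π)²)/(1 + (L/π)²). (Direct route, valid since c ≤ 0: Poincaré gives c∫u² ≥ c(L/π)²∫(u')², so a(u,u) ≥ (1 + c(L/π)²)∫(u')², while ||u||_{H^1}² ≤ (1 + (L/π)²)∫(u')²; dividing yields the same α.) With (π/L)² = π^2/16 and c = -1/6, the largest admissible constant is α = ((π/L)² + c)/((π/L)² + 1).
Simplifying, α = (-8/3 + π^2)/(π^2 + 16).
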